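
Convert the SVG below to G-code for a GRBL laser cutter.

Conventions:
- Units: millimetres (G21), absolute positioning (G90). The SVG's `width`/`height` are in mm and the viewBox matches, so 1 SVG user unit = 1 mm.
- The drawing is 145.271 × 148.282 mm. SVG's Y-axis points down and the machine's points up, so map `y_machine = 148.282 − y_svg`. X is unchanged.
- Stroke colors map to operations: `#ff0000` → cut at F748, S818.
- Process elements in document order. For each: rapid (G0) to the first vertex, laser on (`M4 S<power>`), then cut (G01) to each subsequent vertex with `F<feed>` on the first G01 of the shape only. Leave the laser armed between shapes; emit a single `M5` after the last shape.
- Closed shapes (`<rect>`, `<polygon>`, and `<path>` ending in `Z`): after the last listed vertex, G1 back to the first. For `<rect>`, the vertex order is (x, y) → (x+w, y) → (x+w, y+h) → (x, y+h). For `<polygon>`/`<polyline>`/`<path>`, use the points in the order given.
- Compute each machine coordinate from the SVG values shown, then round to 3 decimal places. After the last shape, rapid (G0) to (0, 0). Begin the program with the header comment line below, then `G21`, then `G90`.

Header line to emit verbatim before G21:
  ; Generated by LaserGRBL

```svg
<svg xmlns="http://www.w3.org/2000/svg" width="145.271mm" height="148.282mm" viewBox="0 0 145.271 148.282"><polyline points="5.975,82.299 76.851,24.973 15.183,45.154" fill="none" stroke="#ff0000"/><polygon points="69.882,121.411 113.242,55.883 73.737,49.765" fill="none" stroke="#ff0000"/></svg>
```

viewBox `0 0 145.271 148.282` with mm width/height → 1 unit = 1 mm. Flip: y_m = 148.282 − y_svg.

**Shape 1** — `<polyline>` open polyline, stroke `#ff0000` → cut (S818, F748). Machine vertices: (5.975,65.983) → (76.851,123.309) → (15.183,103.128). Open path.

**Shape 2** — `<polygon>` closed polygon, stroke `#ff0000` → cut (S818, F748). Machine vertices: (69.882,26.871) → (113.242,92.399) → (73.737,98.517) → (69.882,26.871). Closed: final G1 returns to the first vertex.

; Generated by LaserGRBL
G21
G90
G0 X5.975 Y65.983
M4 S818
G01 X76.851 Y123.309 F748
G01 X15.183 Y103.128
G0 X69.882 Y26.871
M4 S818
G01 X113.242 Y92.399 F748
G01 X73.737 Y98.517
G01 X69.882 Y26.871
M5
G0 X0.000 Y0.000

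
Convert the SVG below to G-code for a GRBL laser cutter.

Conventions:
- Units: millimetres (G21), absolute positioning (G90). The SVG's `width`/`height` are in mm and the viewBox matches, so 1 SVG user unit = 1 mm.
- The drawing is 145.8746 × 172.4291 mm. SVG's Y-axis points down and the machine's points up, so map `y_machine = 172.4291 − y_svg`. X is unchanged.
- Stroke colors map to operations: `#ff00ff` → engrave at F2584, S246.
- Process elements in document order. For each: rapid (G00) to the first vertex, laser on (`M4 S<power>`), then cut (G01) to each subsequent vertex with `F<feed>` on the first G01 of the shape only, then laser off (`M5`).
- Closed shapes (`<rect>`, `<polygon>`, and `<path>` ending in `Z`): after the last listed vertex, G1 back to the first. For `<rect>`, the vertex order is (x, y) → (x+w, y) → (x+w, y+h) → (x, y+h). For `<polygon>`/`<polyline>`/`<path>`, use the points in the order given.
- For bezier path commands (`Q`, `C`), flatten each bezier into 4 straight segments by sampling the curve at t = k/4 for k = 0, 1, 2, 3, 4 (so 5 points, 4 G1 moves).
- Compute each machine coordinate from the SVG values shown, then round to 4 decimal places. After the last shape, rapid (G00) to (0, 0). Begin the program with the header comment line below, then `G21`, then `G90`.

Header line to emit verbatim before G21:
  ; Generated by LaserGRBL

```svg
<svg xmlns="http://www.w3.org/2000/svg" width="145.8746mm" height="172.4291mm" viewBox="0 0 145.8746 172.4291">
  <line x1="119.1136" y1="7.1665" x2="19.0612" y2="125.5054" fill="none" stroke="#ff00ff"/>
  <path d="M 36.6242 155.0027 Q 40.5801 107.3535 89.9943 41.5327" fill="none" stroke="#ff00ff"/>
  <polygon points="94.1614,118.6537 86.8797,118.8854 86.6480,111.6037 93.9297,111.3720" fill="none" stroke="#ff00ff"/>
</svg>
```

; Generated by LaserGRBL
G21
G90
G00 X119.1136 Y165.2626
M4 S246
G01 X19.0612 Y46.9237 F2584
M5
G00 X36.6242 Y17.4264
M4 S246
G01 X41.4433 Y42.3867 F2584
G01 X51.9447 Y69.6185
G01 X68.1283 Y99.1217
G01 X89.9943 Y130.8964
M5
G00 X94.1614 Y53.7754
M4 S246
G01 X86.8797 Y53.5437 F2584
G01 X86.6480 Y60.8254
G01 X93.9297 Y61.0571
G01 X94.1614 Y53.7754
M5
G00 X0.0000 Y0.0000

viewBox `0 0 145.8746 172.4291` with mm width/height → 1 unit = 1 mm. Flip: y_m = 172.4291 − y_svg.

**Shape 1** — `<line>` line segment, stroke `#ff00ff` → engrave (S246, F2584). Machine vertices: (119.1136,165.2626) → (19.0612,46.9237). Open path.

**Shape 2** — `<path>` quadratic bezier, stroke `#ff00ff` → engrave (S246, F2584). Control points (SVG): P0=(36.6242,155.0027), P1=(40.5801,107.3535), P2=(89.9943,41.5327); sampled at t=k/4. Machine vertices: (36.6242,17.4264) → (41.4433,42.3867) → (51.9447,69.6185) → (68.1283,99.1217) → (89.9943,130.8964). Open path.

**Shape 3** — `<polygon>` regular polygon, stroke `#ff00ff` → engrave (S246, F2584). Machine vertices: (94.1614,53.7754) → (86.8797,53.5437) → (86.6480,60.8254) → (93.9297,61.0571) → (94.1614,53.7754). Closed: final G1 returns to the first vertex.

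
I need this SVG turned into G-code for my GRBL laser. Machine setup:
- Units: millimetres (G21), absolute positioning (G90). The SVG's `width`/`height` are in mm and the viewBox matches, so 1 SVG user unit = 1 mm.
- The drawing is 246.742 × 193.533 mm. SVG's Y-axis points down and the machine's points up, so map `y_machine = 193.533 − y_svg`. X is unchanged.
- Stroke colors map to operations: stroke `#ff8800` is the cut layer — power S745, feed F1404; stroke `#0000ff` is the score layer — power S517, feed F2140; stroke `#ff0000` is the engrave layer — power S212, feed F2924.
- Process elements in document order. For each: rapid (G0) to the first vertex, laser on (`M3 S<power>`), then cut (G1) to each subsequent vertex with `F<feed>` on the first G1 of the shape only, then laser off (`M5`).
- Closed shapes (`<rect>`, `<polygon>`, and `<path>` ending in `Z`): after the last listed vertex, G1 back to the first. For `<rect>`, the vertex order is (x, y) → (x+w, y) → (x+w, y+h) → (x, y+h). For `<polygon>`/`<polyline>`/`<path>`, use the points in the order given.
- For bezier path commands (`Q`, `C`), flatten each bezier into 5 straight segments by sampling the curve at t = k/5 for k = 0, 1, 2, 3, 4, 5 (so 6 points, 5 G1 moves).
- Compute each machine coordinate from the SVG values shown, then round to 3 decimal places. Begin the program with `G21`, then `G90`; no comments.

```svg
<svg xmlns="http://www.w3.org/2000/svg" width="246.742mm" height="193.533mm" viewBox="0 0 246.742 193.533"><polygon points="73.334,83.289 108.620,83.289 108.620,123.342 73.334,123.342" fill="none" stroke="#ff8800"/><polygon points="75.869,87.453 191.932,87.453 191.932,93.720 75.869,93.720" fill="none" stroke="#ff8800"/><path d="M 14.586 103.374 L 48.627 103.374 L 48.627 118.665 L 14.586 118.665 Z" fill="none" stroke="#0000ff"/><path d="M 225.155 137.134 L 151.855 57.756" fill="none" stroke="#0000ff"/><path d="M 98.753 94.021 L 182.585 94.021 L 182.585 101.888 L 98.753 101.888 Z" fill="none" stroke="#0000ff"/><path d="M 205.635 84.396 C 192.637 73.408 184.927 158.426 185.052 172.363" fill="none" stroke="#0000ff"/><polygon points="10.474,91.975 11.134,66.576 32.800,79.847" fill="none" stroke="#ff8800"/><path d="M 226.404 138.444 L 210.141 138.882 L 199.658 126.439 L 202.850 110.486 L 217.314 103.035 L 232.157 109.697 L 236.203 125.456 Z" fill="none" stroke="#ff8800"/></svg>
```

Since the viewBox matches the mm dimensions, user units are millimetres directly. The only transform is the Y-flip y_m = 193.533 − y_svg.

Shape 1 is a rectangle drawn with `<polygon>`. Its stroke #ff8800 means cut at S745, F1404. After flipping Y the toolpath is (73.334,110.244) → (108.620,110.244) → (108.620,70.191) → (73.334,70.191) → (73.334,110.244), returning to the start.

Shape 2 is a rectangle drawn with `<polygon>`. Its stroke #ff8800 means cut at S745, F1404. After flipping Y the toolpath is (75.869,106.080) → (191.932,106.080) → (191.932,99.813) → (75.869,99.813) → (75.869,106.080), returning to the start.

Shape 3 is a rectangle drawn with `<path>`. Its stroke #0000ff means score at S517, F2140. After flipping Y the toolpath is (14.586,90.159) → (48.627,90.159) → (48.627,74.868) → (14.586,74.868) → (14.586,90.159), returning to the start.

Shape 4 is a line segment drawn with `<path>`. Its stroke #0000ff means score at S517, F2140. After flipping Y the toolpath is (225.155,56.399) → (151.855,135.777).

Shape 5 is a rectangle drawn with `<path>`. Its stroke #0000ff means score at S517, F2140. After flipping Y the toolpath is (98.753,99.512) → (182.585,99.512) → (182.585,91.645) → (98.753,91.645) → (98.753,99.512), returning to the start.

Shape 6 is a cubic bezier drawn with `<path>`. Its stroke #0000ff means score at S517, F2140. After flipping Y the toolpath is (205.635,109.137) → (198.491,105.546) → (192.739,86.933) → (188.500,61.320) → (185.897,36.725) → (185.052,21.170).

Shape 7 is a regular polygon drawn with `<polygon>`. Its stroke #ff8800 means cut at S745, F1404. After flipping Y the toolpath is (10.474,101.558) → (11.134,126.957) → (32.800,113.686) → (10.474,101.558), returning to the start.

Shape 8 is a regular polygon drawn with `<path>`. Its stroke #ff8800 means cut at S745, F1404. After flipping Y the toolpath is (226.404,55.089) → (210.141,54.651) → (199.658,67.094) → (202.850,83.047) → (217.314,90.498) → (232.157,83.836) → (236.203,68.077) → (226.404,55.089), returning to the start.

G21
G90
G0 X73.334 Y110.244
M3 S745
G1 X108.620 Y110.244 F1404
G1 X108.620 Y70.191
G1 X73.334 Y70.191
G1 X73.334 Y110.244
M5
G0 X75.869 Y106.080
M3 S745
G1 X191.932 Y106.080 F1404
G1 X191.932 Y99.813
G1 X75.869 Y99.813
G1 X75.869 Y106.080
M5
G0 X14.586 Y90.159
M3 S517
G1 X48.627 Y90.159 F2140
G1 X48.627 Y74.868
G1 X14.586 Y74.868
G1 X14.586 Y90.159
M5
G0 X225.155 Y56.399
M3 S517
G1 X151.855 Y135.777 F2140
M5
G0 X98.753 Y99.512
M3 S517
G1 X182.585 Y99.512 F2140
G1 X182.585 Y91.645
G1 X98.753 Y91.645
G1 X98.753 Y99.512
M5
G0 X205.635 Y109.137
M3 S517
G1 X198.491 Y105.546 F2140
G1 X192.739 Y86.933
G1 X188.500 Y61.320
G1 X185.897 Y36.725
G1 X185.052 Y21.170
M5
G0 X10.474 Y101.558
M3 S745
G1 X11.134 Y126.957 F1404
G1 X32.800 Y113.686
G1 X10.474 Y101.558
M5
G0 X226.404 Y55.089
M3 S745
G1 X210.141 Y54.651 F1404
G1 X199.658 Y67.094
G1 X202.850 Y83.047
G1 X217.314 Y90.498
G1 X232.157 Y83.836
G1 X236.203 Y68.077
G1 X226.404 Y55.089
M5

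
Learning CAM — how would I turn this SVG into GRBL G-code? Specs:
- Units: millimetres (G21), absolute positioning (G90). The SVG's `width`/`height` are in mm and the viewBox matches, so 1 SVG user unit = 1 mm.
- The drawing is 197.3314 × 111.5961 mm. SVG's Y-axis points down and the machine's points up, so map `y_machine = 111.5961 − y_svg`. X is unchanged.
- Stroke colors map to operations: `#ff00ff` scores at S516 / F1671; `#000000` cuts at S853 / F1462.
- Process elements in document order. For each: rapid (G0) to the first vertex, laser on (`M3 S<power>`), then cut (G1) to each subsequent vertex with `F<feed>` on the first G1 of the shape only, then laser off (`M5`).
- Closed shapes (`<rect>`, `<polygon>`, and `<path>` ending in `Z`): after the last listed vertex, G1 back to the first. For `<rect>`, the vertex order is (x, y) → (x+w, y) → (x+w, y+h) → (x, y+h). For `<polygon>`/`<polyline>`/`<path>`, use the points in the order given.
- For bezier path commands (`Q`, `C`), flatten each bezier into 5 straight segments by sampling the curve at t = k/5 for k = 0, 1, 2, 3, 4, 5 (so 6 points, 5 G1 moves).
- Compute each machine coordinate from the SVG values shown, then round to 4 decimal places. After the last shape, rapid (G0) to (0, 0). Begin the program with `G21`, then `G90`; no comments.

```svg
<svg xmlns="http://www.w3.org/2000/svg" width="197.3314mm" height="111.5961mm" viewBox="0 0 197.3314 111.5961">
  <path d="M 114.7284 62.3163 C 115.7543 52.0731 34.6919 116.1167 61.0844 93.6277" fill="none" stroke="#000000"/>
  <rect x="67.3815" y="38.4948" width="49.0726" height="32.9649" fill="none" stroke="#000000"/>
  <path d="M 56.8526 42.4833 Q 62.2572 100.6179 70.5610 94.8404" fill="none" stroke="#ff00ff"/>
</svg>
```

Since the viewBox matches the mm dimensions, user units are millimetres directly. The only transform is the Y-flip y_m = 111.5961 − y_svg.

Shape 1 is a cubic bezier drawn with `<path>`. Its stroke #000000 means cut at S853, F1462. After flipping Y the toolpath is (114.7284,49.2798) → (107.0097,47.7979) → (88.6879,36.2064) → (68.8610,22.2248) → (56.6271,13.5724) → (61.0844,17.9684).

Shape 2 is a rectangle drawn with `<rect>`. Its stroke #000000 means cut at S853, F1462. After flipping Y the toolpath is (67.3815,73.1013) → (116.4541,73.1013) → (116.4541,40.1364) → (67.3815,40.1364) → (67.3815,73.1013), returning to the start.

Shape 3 is a quadratic bezier drawn with `<path>`. Its stroke #ff00ff means score at S516, F1671. After flipping Y the toolpath is (56.8526,69.1128) → (59.1304,48.4154) → (61.6402,32.8311) → (64.3818,22.3596) → (67.3554,17.0012) → (70.5610,16.7557).

G21
G90
G0 X114.7284 Y49.2798
M3 S853
G1 X107.0097 Y47.7979 F1462
G1 X88.6879 Y36.2064
G1 X68.8610 Y22.2248
G1 X56.6271 Y13.5724
G1 X61.0844 Y17.9684
M5
G0 X67.3815 Y73.1013
M3 S853
G1 X116.4541 Y73.1013 F1462
G1 X116.4541 Y40.1364
G1 X67.3815 Y40.1364
G1 X67.3815 Y73.1013
M5
G0 X56.8526 Y69.1128
M3 S516
G1 X59.1304 Y48.4154 F1671
G1 X61.6402 Y32.8311
G1 X64.3818 Y22.3596
G1 X67.3554 Y17.0012
G1 X70.5610 Y16.7557
M5
G0 X0.0000 Y0.0000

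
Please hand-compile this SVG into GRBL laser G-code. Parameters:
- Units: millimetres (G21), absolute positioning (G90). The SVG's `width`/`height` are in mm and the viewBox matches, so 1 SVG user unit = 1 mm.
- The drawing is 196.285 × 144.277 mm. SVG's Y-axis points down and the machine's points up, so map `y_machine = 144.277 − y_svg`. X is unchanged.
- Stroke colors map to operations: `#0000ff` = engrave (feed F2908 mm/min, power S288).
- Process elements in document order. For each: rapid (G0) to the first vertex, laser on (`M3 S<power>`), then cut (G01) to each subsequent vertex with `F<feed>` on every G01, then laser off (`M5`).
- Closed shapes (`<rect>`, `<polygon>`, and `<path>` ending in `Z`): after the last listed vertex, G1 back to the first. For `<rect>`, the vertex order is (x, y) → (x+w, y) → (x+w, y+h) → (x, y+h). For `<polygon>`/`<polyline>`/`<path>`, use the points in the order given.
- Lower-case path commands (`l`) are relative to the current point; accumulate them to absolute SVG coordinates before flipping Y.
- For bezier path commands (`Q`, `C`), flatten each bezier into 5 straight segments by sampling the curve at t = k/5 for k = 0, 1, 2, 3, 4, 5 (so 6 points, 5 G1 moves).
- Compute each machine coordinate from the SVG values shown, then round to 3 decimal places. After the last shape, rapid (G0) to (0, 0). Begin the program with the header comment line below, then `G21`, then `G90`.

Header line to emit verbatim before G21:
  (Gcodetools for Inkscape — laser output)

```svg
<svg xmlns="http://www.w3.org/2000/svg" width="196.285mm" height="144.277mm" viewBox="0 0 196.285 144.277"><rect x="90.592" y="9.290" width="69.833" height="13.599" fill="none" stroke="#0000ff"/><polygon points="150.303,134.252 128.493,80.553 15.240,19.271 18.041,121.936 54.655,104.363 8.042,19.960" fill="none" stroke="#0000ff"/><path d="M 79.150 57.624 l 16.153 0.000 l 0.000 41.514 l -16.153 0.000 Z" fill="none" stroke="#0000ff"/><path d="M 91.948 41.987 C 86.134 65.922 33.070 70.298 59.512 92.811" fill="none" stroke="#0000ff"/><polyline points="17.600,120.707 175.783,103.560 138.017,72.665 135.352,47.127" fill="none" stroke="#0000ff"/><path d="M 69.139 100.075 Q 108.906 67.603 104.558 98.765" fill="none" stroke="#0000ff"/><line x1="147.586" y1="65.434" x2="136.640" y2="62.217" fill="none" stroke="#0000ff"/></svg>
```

viewBox `0 0 196.285 144.277` with mm width/height → 1 unit = 1 mm. Flip: y_m = 144.277 − y_svg.

**Shape 1** — `<rect>` rectangle, stroke `#0000ff` → engrave (S288, F2908). Machine vertices: (90.592,134.987) → (160.425,134.987) → (160.425,121.388) → (90.592,121.388) → (90.592,134.987). Closed: final G1 returns to the first vertex.

**Shape 2** — `<polygon>` closed polygon, stroke `#0000ff` → engrave (S288, F2908). Machine vertices: (150.303,10.025) → (128.493,63.724) → (15.240,125.006) → (18.041,22.341) → (54.655,39.914) → (8.042,124.317) → (150.303,10.025). Closed: final G1 returns to the first vertex.

**Shape 3** — `<path>` rectangle, stroke `#0000ff` → engrave (S288, F2908). Machine vertices: (79.150,86.653) → (95.303,86.653) → (95.303,45.139) → (79.150,45.139) → (79.150,86.653). Closed: final G1 returns to the first vertex.

**Shape 4** — `<path>` cubic bezier, stroke `#0000ff` → engrave (S288, F2908). Control points (SVG): P0=(91.948,41.987), P1=(86.134,65.922), P2=(33.070,70.298), P3=(59.512,92.811); sampled at t=k/5. Machine vertices: (91.948,102.290) → (83.804,89.975) → (70.404,80.544) → (57.832,72.188) → (52.173,63.099) → (59.512,51.466). Open path.

**Shape 5** — `<polyline>` open polyline, stroke `#0000ff` → engrave (S288, F2908). Machine vertices: (17.600,23.570) → (175.783,40.717) → (138.017,71.612) → (135.352,97.150). Open path.

**Shape 6** — `<path>` quadratic bezier, stroke `#0000ff` → engrave (S288, F2908). Control points (SVG): P0=(69.139,100.075), P1=(108.906,67.603), P2=(104.558,98.765); sampled at t=k/5. Machine vertices: (69.139,44.202) → (83.281,54.645) → (93.894,59.998) → (100.978,60.260) → (104.533,55.431) → (104.558,45.512). Open path.

**Shape 7** — `<line>` line segment, stroke `#0000ff` → engrave (S288, F2908). Machine vertices: (147.586,78.843) → (136.640,82.060). Open path.

(Gcodetools for Inkscape — laser output)
G21
G90
G0 X90.592 Y134.987
M3 S288
G01 X160.425 Y134.987 F2908
G01 X160.425 Y121.388 F2908
G01 X90.592 Y121.388 F2908
G01 X90.592 Y134.987 F2908
M5
G0 X150.303 Y10.025
M3 S288
G01 X128.493 Y63.724 F2908
G01 X15.240 Y125.006 F2908
G01 X18.041 Y22.341 F2908
G01 X54.655 Y39.914 F2908
G01 X8.042 Y124.317 F2908
G01 X150.303 Y10.025 F2908
M5
G0 X79.150 Y86.653
M3 S288
G01 X95.303 Y86.653 F2908
G01 X95.303 Y45.139 F2908
G01 X79.150 Y45.139 F2908
G01 X79.150 Y86.653 F2908
M5
G0 X91.948 Y102.290
M3 S288
G01 X83.804 Y89.975 F2908
G01 X70.404 Y80.544 F2908
G01 X57.832 Y72.188 F2908
G01 X52.173 Y63.099 F2908
G01 X59.512 Y51.466 F2908
M5
G0 X17.600 Y23.570
M3 S288
G01 X175.783 Y40.717 F2908
G01 X138.017 Y71.612 F2908
G01 X135.352 Y97.150 F2908
M5
G0 X69.139 Y44.202
M3 S288
G01 X83.281 Y54.645 F2908
G01 X93.894 Y59.998 F2908
G01 X100.978 Y60.260 F2908
G01 X104.533 Y55.431 F2908
G01 X104.558 Y45.512 F2908
M5
G0 X147.586 Y78.843
M3 S288
G01 X136.640 Y82.060 F2908
M5
G0 X0.000 Y0.000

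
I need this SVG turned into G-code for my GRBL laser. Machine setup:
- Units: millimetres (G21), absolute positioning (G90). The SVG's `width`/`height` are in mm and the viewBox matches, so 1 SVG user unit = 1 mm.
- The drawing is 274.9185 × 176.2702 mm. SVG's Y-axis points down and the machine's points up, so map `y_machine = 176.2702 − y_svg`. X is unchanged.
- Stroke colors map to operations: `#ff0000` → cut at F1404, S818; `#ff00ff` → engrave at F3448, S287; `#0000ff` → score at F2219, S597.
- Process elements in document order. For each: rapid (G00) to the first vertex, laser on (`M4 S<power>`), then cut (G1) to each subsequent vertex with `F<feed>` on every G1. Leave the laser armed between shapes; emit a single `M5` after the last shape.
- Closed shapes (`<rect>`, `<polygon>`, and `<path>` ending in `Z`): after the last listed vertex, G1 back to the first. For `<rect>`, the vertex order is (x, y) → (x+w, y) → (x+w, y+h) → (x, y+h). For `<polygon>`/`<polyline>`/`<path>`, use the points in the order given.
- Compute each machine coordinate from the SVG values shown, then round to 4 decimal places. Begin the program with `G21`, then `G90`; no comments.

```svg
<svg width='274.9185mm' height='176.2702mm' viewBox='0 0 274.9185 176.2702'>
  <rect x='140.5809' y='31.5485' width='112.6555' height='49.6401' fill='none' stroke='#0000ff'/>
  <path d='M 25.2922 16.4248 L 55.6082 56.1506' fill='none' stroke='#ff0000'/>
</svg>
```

G21
G90
G00 X140.5809 Y144.7217
M4 S597
G1 X253.2364 Y144.7217 F2219
G1 X253.2364 Y95.0816 F2219
G1 X140.5809 Y95.0816 F2219
G1 X140.5809 Y144.7217 F2219
G00 X25.2922 Y159.8454
M4 S818
G1 X55.6082 Y120.1196 F1404
M5

viewBox `0 0 274.9185 176.2702` with mm width/height → 1 unit = 1 mm. Flip: y_m = 176.2702 − y_svg.

**Shape 1** — `<rect>` rectangle, stroke `#0000ff` → score (S597, F2219). Machine vertices: (140.5809,144.7217) → (253.2364,144.7217) → (253.2364,95.0816) → (140.5809,95.0816) → (140.5809,144.7217). Closed: final G1 returns to the first vertex.

**Shape 2** — `<path>` line segment, stroke `#ff0000` → cut (S818, F1404). Machine vertices: (25.2922,159.8454) → (55.6082,120.1196). Open path.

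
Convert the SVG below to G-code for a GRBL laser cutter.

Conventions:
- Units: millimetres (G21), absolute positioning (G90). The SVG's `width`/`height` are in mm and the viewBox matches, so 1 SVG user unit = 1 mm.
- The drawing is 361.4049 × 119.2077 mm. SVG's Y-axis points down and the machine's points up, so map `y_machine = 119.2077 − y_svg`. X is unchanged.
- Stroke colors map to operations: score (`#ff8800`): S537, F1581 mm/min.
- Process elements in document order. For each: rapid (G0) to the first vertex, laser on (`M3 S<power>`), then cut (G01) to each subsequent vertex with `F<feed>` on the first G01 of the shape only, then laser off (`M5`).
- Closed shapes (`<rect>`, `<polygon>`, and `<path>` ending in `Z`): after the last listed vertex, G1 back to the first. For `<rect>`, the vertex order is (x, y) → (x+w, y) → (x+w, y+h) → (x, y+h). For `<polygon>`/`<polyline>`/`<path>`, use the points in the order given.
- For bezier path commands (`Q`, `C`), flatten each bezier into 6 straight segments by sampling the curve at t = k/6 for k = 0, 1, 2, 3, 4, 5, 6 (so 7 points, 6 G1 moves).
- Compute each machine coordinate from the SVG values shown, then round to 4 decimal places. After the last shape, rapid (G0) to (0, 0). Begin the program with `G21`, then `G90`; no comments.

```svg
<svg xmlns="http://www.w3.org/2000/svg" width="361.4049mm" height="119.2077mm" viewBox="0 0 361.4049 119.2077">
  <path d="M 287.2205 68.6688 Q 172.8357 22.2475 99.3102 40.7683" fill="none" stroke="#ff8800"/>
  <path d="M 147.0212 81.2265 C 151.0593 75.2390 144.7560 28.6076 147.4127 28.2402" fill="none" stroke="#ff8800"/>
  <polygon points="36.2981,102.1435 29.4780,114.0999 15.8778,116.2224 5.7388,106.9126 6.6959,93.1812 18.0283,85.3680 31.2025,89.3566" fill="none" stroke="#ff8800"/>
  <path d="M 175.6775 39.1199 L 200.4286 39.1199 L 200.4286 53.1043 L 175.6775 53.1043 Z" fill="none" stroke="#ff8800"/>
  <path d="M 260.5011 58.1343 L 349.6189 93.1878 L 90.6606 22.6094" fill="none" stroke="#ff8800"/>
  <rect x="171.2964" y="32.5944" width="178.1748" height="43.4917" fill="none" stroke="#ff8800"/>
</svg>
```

G21
G90
G0 X287.2205 Y50.5389
M3 S537
G01 X250.2272 Y64.2087 F1581
G01 X215.5039 Y74.2706
G01 X183.0505 Y80.7247
G01 X152.8671 Y83.5708
G01 X124.9537 Y82.8091
G01 X99.3102 Y78.4394
M5
G0 X147.0212 Y37.9812
M3 S537
G01 X148.2678 Y43.9596 F1581
G01 X148.3270 Y54.2979
G01 X147.7350 Y66.5819
G01 X147.0278 Y78.3976
G01 X146.7417 Y87.3308
G01 X147.4127 Y90.9675
M5
G0 X36.2981 Y17.0642
M3 S537
G01 X29.4780 Y5.1078 F1581
G01 X15.8778 Y2.9853
G01 X5.7388 Y12.2951
G01 X6.6959 Y26.0265
G01 X18.0283 Y33.8397
G01 X31.2025 Y29.8511
G01 X36.2981 Y17.0642
M5
G0 X175.6775 Y80.0878
M3 S537
G01 X200.4286 Y80.0878 F1581
G01 X200.4286 Y66.1034
G01 X175.6775 Y66.1034
G01 X175.6775 Y80.0878
M5
G0 X260.5011 Y61.0734
M3 S537
G01 X349.6189 Y26.0199 F1581
G01 X90.6606 Y96.5983
M5
G0 X171.2964 Y86.6133
M3 S537
G01 X349.4712 Y86.6133 F1581
G01 X349.4712 Y43.1216
G01 X171.2964 Y43.1216
G01 X171.2964 Y86.6133
M5
G0 X0.0000 Y0.0000

1 u = 1 mm; y_m = 119.2077 − y.

[1] `<path>` quadratic bezier, #ff8800→score S537 F1581: (287.2205,50.5389) → (250.2272,64.2087) → (215.5039,74.2706) → (183.0505,80.7247) → (152.8671,83.5708) → (124.9537,82.8091) → (99.3102,78.4394)

[2] `<path>` cubic bezier, #ff8800→score S537 F1581: (147.0212,37.9812) → (148.2678,43.9596) → (148.3270,54.2979) → (147.7350,66.5819) → (147.0278,78.3976) → (146.7417,87.3308) → (147.4127,90.9675)

[3] `<polygon>` regular polygon, #ff8800→score S537 F1581: (36.2981,17.0642) → (29.4780,5.1078) → (15.8778,2.9853) → (5.7388,12.2951) → (6.6959,26.0265) → (18.0283,33.8397) → (31.2025,29.8511) → (36.2981,17.0642) (closed)

[4] `<path>` rectangle, #ff8800→score S537 F1581: (175.6775,80.0878) → (200.4286,80.0878) → (200.4286,66.1034) → (175.6775,66.1034) → (175.6775,80.0878) (closed)

[5] `<path>` open polyline, #ff8800→score S537 F1581: (260.5011,61.0734) → (349.6189,26.0199) → (90.6606,96.5983)

[6] `<rect>` rectangle, #ff8800→score S537 F1581: (171.2964,86.6133) → (349.4712,86.6133) → (349.4712,43.1216) → (171.2964,43.1216) → (171.2964,86.6133) (closed)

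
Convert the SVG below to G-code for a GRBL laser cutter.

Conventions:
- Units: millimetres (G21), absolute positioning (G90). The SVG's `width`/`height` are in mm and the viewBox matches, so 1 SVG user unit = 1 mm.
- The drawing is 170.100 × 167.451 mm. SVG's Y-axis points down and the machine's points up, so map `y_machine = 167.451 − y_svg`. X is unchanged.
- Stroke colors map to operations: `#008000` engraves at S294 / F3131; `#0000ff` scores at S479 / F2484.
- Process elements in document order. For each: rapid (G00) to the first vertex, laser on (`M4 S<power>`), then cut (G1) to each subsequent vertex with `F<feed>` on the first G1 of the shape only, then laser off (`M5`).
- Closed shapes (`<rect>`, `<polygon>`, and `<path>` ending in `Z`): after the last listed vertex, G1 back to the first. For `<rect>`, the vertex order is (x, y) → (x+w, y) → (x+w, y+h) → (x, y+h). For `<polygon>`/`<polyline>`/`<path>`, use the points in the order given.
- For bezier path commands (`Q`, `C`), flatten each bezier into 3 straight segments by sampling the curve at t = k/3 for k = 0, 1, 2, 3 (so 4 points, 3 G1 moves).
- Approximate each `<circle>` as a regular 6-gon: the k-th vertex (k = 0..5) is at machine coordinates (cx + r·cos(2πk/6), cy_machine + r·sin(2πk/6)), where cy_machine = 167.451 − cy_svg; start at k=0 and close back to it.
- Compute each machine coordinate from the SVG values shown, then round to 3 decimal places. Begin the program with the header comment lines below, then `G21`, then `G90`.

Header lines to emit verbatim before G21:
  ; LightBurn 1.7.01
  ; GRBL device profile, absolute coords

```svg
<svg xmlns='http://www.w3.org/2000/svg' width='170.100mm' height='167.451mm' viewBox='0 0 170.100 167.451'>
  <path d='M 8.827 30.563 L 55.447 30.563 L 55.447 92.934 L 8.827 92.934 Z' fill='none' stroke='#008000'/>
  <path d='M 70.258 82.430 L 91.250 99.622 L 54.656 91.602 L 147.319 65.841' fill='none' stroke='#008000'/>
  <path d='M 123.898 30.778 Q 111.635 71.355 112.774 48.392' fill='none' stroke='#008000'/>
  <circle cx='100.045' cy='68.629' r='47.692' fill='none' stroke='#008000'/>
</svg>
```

Since the viewBox matches the mm dimensions, user units are millimetres directly. The only transform is the Y-flip y_m = 167.451 − y_svg.

Shape 1 is a rectangle drawn with `<path>`. Its stroke #008000 means engrave at S294, F3131. After flipping Y the toolpath is (8.827,136.888) → (55.447,136.888) → (55.447,74.517) → (8.827,74.517) → (8.827,136.888), returning to the start.

Shape 2 is a open polyline drawn with `<path>`. Its stroke #008000 means engrave at S294, F3131. After flipping Y the toolpath is (70.258,85.021) → (91.250,67.829) → (54.656,75.849) → (147.319,101.610).

Shape 3 is a quadratic bezier drawn with `<path>`. Its stroke #008000 means engrave at S294, F3131. After flipping Y the toolpath is (123.898,136.673) → (117.212,116.682) → (113.504,110.810) → (112.774,119.059).

Shape 4 is a circle drawn with `<circle>`. Its stroke #008000 means engrave at S294, F3131. After flipping Y the toolpath is (147.737,98.822) → (123.891,140.124) → (76.199,140.124) → (52.353,98.822) → (76.199,57.520) → (123.891,57.520) → (147.737,98.822), returning to the start.

; LightBurn 1.7.01
; GRBL device profile, absolute coords
G21
G90
G00 X8.827 Y136.888
M4 S294
G1 X55.447 Y136.888 F3131
G1 X55.447 Y74.517
G1 X8.827 Y74.517
G1 X8.827 Y136.888
M5
G00 X70.258 Y85.021
M4 S294
G1 X91.250 Y67.829 F3131
G1 X54.656 Y75.849
G1 X147.319 Y101.610
M5
G00 X123.898 Y136.673
M4 S294
G1 X117.212 Y116.682 F3131
G1 X113.504 Y110.810
G1 X112.774 Y119.059
M5
G00 X147.737 Y98.822
M4 S294
G1 X123.891 Y140.124 F3131
G1 X76.199 Y140.124
G1 X52.353 Y98.822
G1 X76.199 Y57.520
G1 X123.891 Y57.520
G1 X147.737 Y98.822
M5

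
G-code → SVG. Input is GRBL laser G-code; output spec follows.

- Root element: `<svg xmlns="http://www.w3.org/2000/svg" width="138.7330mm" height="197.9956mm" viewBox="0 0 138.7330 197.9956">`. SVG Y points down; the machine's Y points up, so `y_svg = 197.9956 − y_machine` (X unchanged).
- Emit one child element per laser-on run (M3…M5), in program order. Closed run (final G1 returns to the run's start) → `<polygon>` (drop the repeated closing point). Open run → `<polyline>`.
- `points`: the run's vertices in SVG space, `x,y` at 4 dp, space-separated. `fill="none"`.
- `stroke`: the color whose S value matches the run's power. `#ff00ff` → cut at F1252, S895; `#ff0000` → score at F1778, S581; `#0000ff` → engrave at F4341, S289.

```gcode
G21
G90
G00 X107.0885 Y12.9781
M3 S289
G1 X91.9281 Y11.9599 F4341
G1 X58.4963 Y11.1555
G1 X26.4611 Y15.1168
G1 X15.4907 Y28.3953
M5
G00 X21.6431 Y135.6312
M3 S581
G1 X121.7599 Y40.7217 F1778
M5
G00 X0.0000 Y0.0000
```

<svg xmlns="http://www.w3.org/2000/svg" width="138.7330mm" height="197.9956mm" viewBox="0 0 138.7330 197.9956">
  <polyline points="107.0885,185.0175 91.9281,186.0357 58.4963,186.8401 26.4611,182.8788 15.4907,169.6003" fill="none" stroke="#0000ff"/>
  <polyline points="21.6431,62.3644 121.7599,157.2739" fill="none" stroke="#ff0000"/>
</svg>

Machine Y-up, SVG Y-down with viewBox height 197.9956, so y_svg = 197.9956 − y_machine; X carries over.

Run 1: S289 ⇒ engrave layer `#0000ff`. The run is open, so emit a `<polyline>` with points (Y-flipped): 107.0885,185.0175 91.9281,186.0357 58.4963,186.8401 26.4611,182.8788 15.4907,169.6003.

Run 2: S581 ⇒ score layer `#ff0000`. The run is open, so emit a `<polyline>` with points (Y-flipped): 21.6431,62.3644 121.7599,157.2739.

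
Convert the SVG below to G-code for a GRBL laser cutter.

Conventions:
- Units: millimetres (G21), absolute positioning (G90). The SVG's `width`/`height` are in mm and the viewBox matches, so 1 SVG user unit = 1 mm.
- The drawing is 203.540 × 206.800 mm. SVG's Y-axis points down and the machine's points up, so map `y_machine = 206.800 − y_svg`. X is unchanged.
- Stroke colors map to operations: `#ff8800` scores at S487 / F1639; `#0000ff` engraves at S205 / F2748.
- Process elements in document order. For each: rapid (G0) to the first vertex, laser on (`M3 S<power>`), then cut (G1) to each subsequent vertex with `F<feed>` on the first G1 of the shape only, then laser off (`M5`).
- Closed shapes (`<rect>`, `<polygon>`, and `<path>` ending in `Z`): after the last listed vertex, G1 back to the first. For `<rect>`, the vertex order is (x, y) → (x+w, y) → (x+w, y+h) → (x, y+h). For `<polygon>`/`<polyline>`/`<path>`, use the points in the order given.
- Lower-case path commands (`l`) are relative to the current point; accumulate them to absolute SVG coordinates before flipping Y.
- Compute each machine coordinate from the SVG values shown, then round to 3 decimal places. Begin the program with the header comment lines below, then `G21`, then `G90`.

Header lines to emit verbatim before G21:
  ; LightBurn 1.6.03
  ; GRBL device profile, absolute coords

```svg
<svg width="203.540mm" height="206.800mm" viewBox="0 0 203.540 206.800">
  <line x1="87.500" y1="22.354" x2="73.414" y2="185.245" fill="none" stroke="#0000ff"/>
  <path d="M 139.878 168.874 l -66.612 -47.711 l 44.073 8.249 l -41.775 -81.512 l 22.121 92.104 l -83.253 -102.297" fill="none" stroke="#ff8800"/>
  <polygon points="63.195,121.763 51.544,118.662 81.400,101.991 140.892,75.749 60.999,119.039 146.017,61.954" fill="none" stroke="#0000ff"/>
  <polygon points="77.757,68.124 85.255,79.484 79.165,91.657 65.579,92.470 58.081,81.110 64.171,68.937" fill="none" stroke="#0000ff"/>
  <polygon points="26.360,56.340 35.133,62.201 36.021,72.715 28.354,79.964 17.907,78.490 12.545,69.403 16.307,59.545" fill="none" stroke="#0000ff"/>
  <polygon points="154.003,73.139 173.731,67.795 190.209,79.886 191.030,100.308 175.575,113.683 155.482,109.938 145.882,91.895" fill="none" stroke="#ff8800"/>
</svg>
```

; LightBurn 1.6.03
; GRBL device profile, absolute coords
G21
G90
G0 X87.500 Y184.446
M3 S205
G1 X73.414 Y21.555 F2748
M5
G0 X139.878 Y37.926
M3 S487
G1 X73.266 Y85.637 F1639
G1 X117.339 Y77.388
G1 X75.564 Y158.900
G1 X97.685 Y66.796
G1 X14.432 Y169.093
M5
G0 X63.195 Y85.037
M3 S205
G1 X51.544 Y88.138 F2748
G1 X81.400 Y104.809
G1 X140.892 Y131.051
G1 X60.999 Y87.761
G1 X146.017 Y144.846
G1 X63.195 Y85.037
M5
G0 X77.757 Y138.676
M3 S205
G1 X85.255 Y127.316 F2748
G1 X79.165 Y115.143
G1 X65.579 Y114.330
G1 X58.081 Y125.690
G1 X64.171 Y137.863
G1 X77.757 Y138.676
M5
G0 X26.360 Y150.460
M3 S205
G1 X35.133 Y144.599 F2748
G1 X36.021 Y134.085
G1 X28.354 Y126.836
G1 X17.907 Y128.310
G1 X12.545 Y137.397
G1 X16.307 Y147.255
G1 X26.360 Y150.460
M5
G0 X154.003 Y133.661
M3 S487
G1 X173.731 Y139.005 F1639
G1 X190.209 Y126.914
G1 X191.030 Y106.492
G1 X175.575 Y93.117
G1 X155.482 Y96.862
G1 X145.882 Y114.905
G1 X154.003 Y133.661
M5

Since the viewBox matches the mm dimensions, user units are millimetres directly. The only transform is the Y-flip y_m = 206.800 − y_svg.

Shape 1 is a line segment drawn with `<line>`. Its stroke #0000ff means engrave at S205, F2748. After flipping Y the toolpath is (87.500,184.446) → (73.414,21.555).

Shape 2 is a open polyline drawn with `<path>`. Its stroke #ff8800 means score at S487, F1639. After flipping Y the toolpath is (139.878,37.926) → (73.266,85.637) → (117.339,77.388) → (75.564,158.900) → (97.685,66.796) → (14.432,169.093).

Shape 3 is a closed polygon drawn with `<polygon>`. Its stroke #0000ff means engrave at S205, F2748. After flipping Y the toolpath is (63.195,85.037) → (51.544,88.138) → (81.400,104.809) → (140.892,131.051) → (60.999,87.761) → (146.017,144.846) → (63.195,85.037), returning to the start.

Shape 4 is a regular polygon drawn with `<polygon>`. Its stroke #0000ff means engrave at S205, F2748. After flipping Y the toolpath is (77.757,138.676) → (85.255,127.316) → (79.165,115.143) → (65.579,114.330) → (58.081,125.690) → (64.171,137.863) → (77.757,138.676), returning to the start.

Shape 5 is a regular polygon drawn with `<polygon>`. Its stroke #0000ff means engrave at S205, F2748. After flipping Y the toolpath is (26.360,150.460) → (35.133,144.599) → (36.021,134.085) → (28.354,126.836) → (17.907,128.310) → (12.545,137.397) → (16.307,147.255) → (26.360,150.460), returning to the start.

Shape 6 is a regular polygon drawn with `<polygon>`. Its stroke #ff8800 means score at S487, F1639. After flipping Y the toolpath is (154.003,133.661) → (173.731,139.005) → (190.209,126.914) → (191.030,106.492) → (175.575,93.117) → (155.482,96.862) → (145.882,114.905) → (154.003,133.661), returning to the start.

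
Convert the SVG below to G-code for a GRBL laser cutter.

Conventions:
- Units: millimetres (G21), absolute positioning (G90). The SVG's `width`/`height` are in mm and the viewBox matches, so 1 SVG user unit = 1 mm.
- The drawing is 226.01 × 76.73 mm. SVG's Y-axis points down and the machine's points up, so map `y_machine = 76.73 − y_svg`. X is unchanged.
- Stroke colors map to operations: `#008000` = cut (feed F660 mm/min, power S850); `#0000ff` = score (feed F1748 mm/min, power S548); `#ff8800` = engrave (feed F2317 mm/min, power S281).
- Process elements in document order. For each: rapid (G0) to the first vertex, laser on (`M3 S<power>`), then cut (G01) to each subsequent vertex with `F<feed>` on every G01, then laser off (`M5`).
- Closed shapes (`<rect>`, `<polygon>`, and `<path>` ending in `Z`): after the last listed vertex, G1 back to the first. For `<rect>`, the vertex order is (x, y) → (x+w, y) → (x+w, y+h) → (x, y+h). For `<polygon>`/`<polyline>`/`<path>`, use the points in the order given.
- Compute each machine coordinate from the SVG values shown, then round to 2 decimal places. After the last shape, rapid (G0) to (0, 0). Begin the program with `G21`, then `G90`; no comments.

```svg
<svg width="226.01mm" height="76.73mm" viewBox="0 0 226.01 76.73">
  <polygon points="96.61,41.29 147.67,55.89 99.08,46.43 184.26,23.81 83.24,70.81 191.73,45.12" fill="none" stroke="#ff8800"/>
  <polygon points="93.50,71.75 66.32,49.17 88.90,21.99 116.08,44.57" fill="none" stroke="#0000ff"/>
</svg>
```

Since the viewBox matches the mm dimensions, user units are millimetres directly. The only transform is the Y-flip y_m = 76.73 − y_svg.

Shape 1 is a closed polygon drawn with `<polygon>`. Its stroke #ff8800 means engrave at S281, F2317. After flipping Y the toolpath is (96.61,35.44) → (147.67,20.84) → (99.08,30.30) → (184.26,52.92) → (83.24,5.92) → (191.73,31.61) → (96.61,35.44), returning to the start.

Shape 2 is a regular polygon drawn with `<polygon>`. Its stroke #0000ff means score at S548, F1748. After flipping Y the toolpath is (93.50,4.98) → (66.32,27.56) → (88.90,54.74) → (116.08,32.16) → (93.50,4.98), returning to the start.

G21
G90
G0 X96.61 Y35.44
M3 S281
G01 X147.67 Y20.84 F2317
G01 X99.08 Y30.30 F2317
G01 X184.26 Y52.92 F2317
G01 X83.24 Y5.92 F2317
G01 X191.73 Y31.61 F2317
G01 X96.61 Y35.44 F2317
M5
G0 X93.50 Y4.98
M3 S548
G01 X66.32 Y27.56 F1748
G01 X88.90 Y54.74 F1748
G01 X116.08 Y32.16 F1748
G01 X93.50 Y4.98 F1748
M5
G0 X0.00 Y0.00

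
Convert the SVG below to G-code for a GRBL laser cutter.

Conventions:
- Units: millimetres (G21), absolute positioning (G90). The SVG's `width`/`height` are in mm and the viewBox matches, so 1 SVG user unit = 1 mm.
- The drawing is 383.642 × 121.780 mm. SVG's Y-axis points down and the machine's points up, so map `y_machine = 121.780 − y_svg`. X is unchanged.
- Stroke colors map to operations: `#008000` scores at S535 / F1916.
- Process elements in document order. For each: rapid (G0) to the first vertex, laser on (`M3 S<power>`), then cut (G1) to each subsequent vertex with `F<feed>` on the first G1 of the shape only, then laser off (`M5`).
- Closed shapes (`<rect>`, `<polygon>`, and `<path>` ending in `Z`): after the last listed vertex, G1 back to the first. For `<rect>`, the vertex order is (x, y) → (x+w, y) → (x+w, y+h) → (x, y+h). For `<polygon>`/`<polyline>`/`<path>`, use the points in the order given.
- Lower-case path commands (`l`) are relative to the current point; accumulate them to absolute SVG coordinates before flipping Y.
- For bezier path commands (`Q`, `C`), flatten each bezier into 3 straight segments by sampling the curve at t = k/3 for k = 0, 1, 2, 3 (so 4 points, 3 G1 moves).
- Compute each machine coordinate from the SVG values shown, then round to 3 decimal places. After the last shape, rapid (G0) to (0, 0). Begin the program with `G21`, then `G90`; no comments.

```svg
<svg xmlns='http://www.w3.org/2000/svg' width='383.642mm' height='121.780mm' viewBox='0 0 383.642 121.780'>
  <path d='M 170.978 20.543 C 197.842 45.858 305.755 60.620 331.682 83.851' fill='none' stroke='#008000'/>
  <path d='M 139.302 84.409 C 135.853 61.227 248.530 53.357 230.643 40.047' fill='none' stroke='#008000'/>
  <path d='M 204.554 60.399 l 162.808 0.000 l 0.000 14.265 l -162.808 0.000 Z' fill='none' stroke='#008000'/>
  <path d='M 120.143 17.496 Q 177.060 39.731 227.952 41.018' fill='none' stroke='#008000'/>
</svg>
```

Since the viewBox matches the mm dimensions, user units are millimetres directly. The only transform is the Y-flip y_m = 121.780 − y_svg.

Shape 1 is a cubic bezier drawn with `<path>`. Its stroke #008000 means score at S535, F1916. After flipping Y the toolpath is (170.978,101.237) → (218.820,78.735) → (284.465,59.042) → (331.682,37.929).

Shape 2 is a cubic bezier drawn with `<path>`. Its stroke #008000 means score at S535, F1916. After flipping Y the toolpath is (139.302,37.371) → (165.425,56.218) → (214.145,69.468) → (230.643,81.733).

Shape 3 is a rectangle drawn with `<path>`. Its stroke #008000 means score at S535, F1916. After flipping Y the toolpath is (204.554,61.381) → (367.362,61.381) → (367.362,47.116) → (204.554,47.116) → (204.554,61.381), returning to the start.

Shape 4 is a quadratic bezier drawn with `<path>`. Its stroke #008000 means score at S535, F1916. After flipping Y the toolpath is (120.143,104.284) → (157.418,91.788) → (193.355,83.948) → (227.952,80.762).

G21
G90
G0 X170.978 Y101.237
M3 S535
G1 X218.820 Y78.735 F1916
G1 X284.465 Y59.042
G1 X331.682 Y37.929
M5
G0 X139.302 Y37.371
M3 S535
G1 X165.425 Y56.218 F1916
G1 X214.145 Y69.468
G1 X230.643 Y81.733
M5
G0 X204.554 Y61.381
M3 S535
G1 X367.362 Y61.381 F1916
G1 X367.362 Y47.116
G1 X204.554 Y47.116
G1 X204.554 Y61.381
M5
G0 X120.143 Y104.284
M3 S535
G1 X157.418 Y91.788 F1916
G1 X193.355 Y83.948
G1 X227.952 Y80.762
M5
G0 X0.000 Y0.000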